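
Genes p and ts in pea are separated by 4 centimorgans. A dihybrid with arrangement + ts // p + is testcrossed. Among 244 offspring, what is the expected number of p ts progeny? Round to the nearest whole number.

A map distance of 4 centimorgans corresponds to a recombination frequency of 0.040.
The F1 is + ts / p +, so p ts is a recombinant gamete class with expected frequency r/2 = 0.040/2 = 0.0200.
Expected number = 0.0200 × 244 = 4.88 ≈ 5.

5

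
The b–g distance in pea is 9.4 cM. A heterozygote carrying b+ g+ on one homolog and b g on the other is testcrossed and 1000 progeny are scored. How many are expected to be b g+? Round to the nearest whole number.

A map distance of 9.4 cM corresponds to a recombination frequency of 0.094.
The F1 is b+ g+ / b g, so b g+ is a recombinant gamete class with expected frequency r/2 = 0.094/2 = 0.0470.
Expected number = 0.0470 × 1000 = 47.00 ≈ 47.

47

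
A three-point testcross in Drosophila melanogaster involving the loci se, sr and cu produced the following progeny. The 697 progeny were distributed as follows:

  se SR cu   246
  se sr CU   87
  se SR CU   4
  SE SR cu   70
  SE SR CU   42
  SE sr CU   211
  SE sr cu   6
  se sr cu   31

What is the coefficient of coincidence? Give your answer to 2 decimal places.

0.50

The two most frequent reciprocal classes, se SR cu and SE sr CU, are the parental types, so the F1 was se SR cu / SE sr CU.
The two rarest classes, se SR CU and SE sr cu, are the double crossovers. Comparing them with the parentals, only the cu allele has switched, so cu is the middle locus and the order is sr – cu – se.
sr–cu: (73 + 10)/697 = 0.1191; cu–se: (157 + 10)/697 = 0.2396.
Expected DCO frequency = 0.1191 × 0.2396 ≈ 0.02854; observed = 10/697 ≈ 0.01435.
Coefficient of coincidence = 0.01435/0.02854 ≈ 0.50.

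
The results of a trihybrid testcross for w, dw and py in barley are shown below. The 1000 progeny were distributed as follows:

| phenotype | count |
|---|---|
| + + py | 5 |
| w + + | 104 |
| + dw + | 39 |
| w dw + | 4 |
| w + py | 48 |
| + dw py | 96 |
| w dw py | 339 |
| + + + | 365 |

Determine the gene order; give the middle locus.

The two most frequent reciprocal classes, + + + and w dw py, are the parental types, so the F1 was + + + / w dw py.
The two rarest classes, + + py and w dw +, are the double crossovers. Comparing them with the parentals, only the py allele has switched, so py is the middle locus and the order is dw – py – w.

py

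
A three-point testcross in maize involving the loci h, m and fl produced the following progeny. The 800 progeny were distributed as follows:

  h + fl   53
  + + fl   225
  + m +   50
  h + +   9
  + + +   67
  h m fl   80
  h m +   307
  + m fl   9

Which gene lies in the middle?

m

The two most frequent reciprocal classes, h m + and + + fl, are the parental types, so the F1 was h m + / + + fl.
The two rarest classes, h + + and + m fl, are the double crossovers. Comparing them with the parentals, only the m allele has switched, so m is the middle locus and the order is h – m – fl.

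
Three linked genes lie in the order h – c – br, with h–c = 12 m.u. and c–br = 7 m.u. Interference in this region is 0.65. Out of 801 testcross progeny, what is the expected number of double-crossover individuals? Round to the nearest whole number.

Map distances give recombination frequencies of 0.120 and 0.070 for the two intervals.
With interference 0.65 (so coincidence = 0.35), expected double-crossover frequency = 0.120 × 0.070 × 0.35 = 0.00294.
Expected number = 0.00294 × 801 = 2.35 ≈ 2.

2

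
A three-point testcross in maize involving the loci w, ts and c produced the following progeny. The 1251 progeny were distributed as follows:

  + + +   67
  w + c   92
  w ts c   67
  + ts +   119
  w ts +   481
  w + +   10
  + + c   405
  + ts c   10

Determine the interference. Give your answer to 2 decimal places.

0.30

The two most frequent reciprocal classes, w ts + and + + c, are the parental types, so the F1 was w ts + / + + c.
The two rarest classes, w + + and + ts c, are the double crossovers. Comparing them with the parentals, only the ts allele has switched, so ts is the middle locus and the order is c – ts – w.
c–ts: (134 + 20)/1251 = 0.1231; ts–w: (211 + 20)/1251 = 0.1847.
Expected DCO frequency = 0.1231 × 0.1847 ≈ 0.02274; observed = 20/1251 ≈ 0.01599.
Coefficient of coincidence = 0.01599/0.02274 ≈ 0.70; interference = 1 − 0.70 = 0.30.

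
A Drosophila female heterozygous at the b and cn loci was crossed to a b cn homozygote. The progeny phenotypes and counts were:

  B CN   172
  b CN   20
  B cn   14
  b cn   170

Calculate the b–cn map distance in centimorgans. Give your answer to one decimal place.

The two most frequent classes, B CN (172) and b cn (170), are the parental types, so the F1 was B CN / b cn.
The recombinant classes are B cn and b CN: 14 + 20 = 34.
Recombination frequency = 34/376 = 0.0904 ≈ 9.0%, i.e. 9.0 centimorgans.

9.0 centimorgans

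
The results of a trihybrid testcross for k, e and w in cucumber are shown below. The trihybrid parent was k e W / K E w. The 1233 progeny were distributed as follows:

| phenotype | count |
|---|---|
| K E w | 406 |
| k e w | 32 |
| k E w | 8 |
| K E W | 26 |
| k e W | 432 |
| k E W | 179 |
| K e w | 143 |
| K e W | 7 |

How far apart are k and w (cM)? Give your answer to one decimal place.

5.9 cM

The two rarest classes, K e W and k E w, are the double crossovers. Comparing them with the parentals, only the k allele has switched, so k is the middle locus and the order is e – k – w.
Crossovers in the k–w interval produce the single-crossover classes k e w and K E W (32 + 26 = 58) plus the double crossovers (15).
RF(k–w) = (58 + 15) / 1233 = 73/1233 = 0.0592 → 5.9 cM.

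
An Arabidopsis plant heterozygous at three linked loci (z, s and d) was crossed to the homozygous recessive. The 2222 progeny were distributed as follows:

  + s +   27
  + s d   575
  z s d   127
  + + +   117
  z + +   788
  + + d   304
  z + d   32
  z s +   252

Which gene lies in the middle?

d

The two most frequent reciprocal classes, + s d and z + +, are the parental types, so the F1 was + s d / z + +.
The two rarest classes, + s + and z + d, are the double crossovers. Comparing them with the parentals, only the d allele has switched, so d is the middle locus and the order is z – d – s.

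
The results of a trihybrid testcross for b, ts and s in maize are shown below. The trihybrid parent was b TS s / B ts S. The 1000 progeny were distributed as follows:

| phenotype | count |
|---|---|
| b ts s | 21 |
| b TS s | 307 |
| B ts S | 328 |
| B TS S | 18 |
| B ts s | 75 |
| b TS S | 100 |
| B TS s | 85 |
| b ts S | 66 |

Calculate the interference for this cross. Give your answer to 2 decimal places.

The two rarest classes, b ts s and B TS S, are the double crossovers. Comparing them with the parentals, only the ts allele has switched, so ts is the middle locus and the order is s – ts – b.
s–ts: (175 + 39)/1000 = 0.2140; ts–b: (151 + 39)/1000 = 0.1900.
Expected DCO frequency = 0.2140 × 0.1900 ≈ 0.04066; observed = 39/1000 ≈ 0.03900.
Coefficient of coincidence = 0.03900/0.04066 ≈ 0.96; interference = 1 − 0.96 = 0.04.

0.04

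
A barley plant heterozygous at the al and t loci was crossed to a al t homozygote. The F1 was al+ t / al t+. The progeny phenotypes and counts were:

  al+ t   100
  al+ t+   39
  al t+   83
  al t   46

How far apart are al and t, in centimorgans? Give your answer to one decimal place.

The recombinant classes are al+ t+ and al t: 39 + 46 = 85.
Recombination frequency = 85/268 = 0.3172 ≈ 31.7%, i.e. 31.7 centimorgans.

31.7 centimorgans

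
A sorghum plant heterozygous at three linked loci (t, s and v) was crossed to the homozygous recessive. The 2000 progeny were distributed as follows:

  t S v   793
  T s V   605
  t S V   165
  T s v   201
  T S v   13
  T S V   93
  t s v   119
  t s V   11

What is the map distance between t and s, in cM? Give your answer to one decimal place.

11.8 cM

The two most frequent reciprocal classes, T s V and t S v, are the parental types, so the F1 was T s V / t S v.
The two rarest classes, t s V and T S v, are the double crossovers. Comparing them with the parentals, only the t allele has switched, so t is the middle locus and the order is s – t – v.
Crossovers in the s–t interval produce the single-crossover classes T S V and t s v (93 + 119 = 212) plus the double crossovers (24).
RF(s–t) = (212 + 24) / 2000 = 236/2000 = 0.1180 → 11.8 cM.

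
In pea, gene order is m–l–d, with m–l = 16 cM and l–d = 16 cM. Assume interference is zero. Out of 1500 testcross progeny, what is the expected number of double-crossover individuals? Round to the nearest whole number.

Map distances give recombination frequencies of 0.160 and 0.160 for the two intervals.
With no interference, expected double-crossover frequency = 0.160 × 0.160 = 0.02560.
Expected number = 0.02560 × 1500 = 38.40 ≈ 38.

38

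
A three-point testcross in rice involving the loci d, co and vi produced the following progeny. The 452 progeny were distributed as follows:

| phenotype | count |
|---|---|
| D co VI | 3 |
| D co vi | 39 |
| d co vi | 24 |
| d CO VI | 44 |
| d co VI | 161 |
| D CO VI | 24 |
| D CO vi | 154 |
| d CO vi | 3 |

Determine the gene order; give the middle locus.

The two most frequent reciprocal classes, D CO vi and d co VI, are the parental types, so the F1 was D CO vi / d co VI.
The two rarest classes, d CO vi and D co VI, are the double crossovers. Comparing them with the parentals, only the d allele has switched, so d is the middle locus and the order is vi – d – co.

d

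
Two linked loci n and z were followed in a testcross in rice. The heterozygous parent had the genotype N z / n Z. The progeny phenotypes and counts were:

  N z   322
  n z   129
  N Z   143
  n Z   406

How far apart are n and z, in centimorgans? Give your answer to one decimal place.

27.2 centimorgans

The recombinant classes are N Z and n z: 143 + 129 = 272.
Recombination frequency = 272/1000 = 0.2720 ≈ 27.2%, i.e. 27.2 centimorgans.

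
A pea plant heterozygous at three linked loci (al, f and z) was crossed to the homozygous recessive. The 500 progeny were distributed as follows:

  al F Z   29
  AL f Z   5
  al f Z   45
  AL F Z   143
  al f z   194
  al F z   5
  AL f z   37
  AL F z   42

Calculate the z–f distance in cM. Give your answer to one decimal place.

19.4 cM

The two most frequent reciprocal classes, al f z and AL F Z, are the parental types, so the F1 was al f z / AL F Z.
The two rarest classes, al F z and AL f Z, are the double crossovers. Comparing them with the parentals, only the f allele has switched, so f is the middle locus and the order is z – f – al.
Crossovers in the z–f interval produce the single-crossover classes al f Z and AL F z (45 + 42 = 87) plus the double crossovers (10).
RF(z–f) = (87 + 10) / 500 = 97/500 = 0.1940 → 19.4 cM.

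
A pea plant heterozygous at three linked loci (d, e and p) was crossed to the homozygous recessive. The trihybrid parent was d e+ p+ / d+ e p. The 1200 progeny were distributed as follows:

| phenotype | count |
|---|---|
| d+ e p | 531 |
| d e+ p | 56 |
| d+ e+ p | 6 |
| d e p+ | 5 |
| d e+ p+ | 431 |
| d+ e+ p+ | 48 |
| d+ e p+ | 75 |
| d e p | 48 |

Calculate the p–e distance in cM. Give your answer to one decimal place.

11.8 cM

The two rarest classes, d e p+ and d+ e+ p, are the double crossovers. Comparing them with the parentals, only the e allele has switched, so e is the middle locus and the order is p – e – d.
Crossovers in the p–e interval produce the single-crossover classes d e+ p and d+ e p+ (56 + 75 = 131) plus the double crossovers (11).
RF(p–e) = (131 + 11) / 1200 = 142/1200 = 0.1183 → 11.8 cM.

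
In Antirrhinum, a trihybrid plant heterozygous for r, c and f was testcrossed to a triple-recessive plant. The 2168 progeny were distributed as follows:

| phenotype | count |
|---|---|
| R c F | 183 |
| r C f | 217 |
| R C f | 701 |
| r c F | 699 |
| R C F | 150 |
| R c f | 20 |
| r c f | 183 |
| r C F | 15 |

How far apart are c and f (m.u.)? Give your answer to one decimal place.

The two most frequent reciprocal classes, r c F and R C f, are the parental types, so the F1 was r c F / R C f.
The two rarest classes, r C F and R c f, are the double crossovers. Comparing them with the parentals, only the c allele has switched, so c is the middle locus and the order is f – c – r.
Crossovers in the f–c interval produce the single-crossover classes r c f and R C F (183 + 150 = 333) plus the double crossovers (35).
RF(f–c) = (333 + 35) / 2168 = 368/2168 = 0.1697 → 17.0 m.u.

17.0 m.u.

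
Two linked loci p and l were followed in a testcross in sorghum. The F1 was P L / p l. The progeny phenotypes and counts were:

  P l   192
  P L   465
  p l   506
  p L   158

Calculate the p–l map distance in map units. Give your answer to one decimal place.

26.5 map units

The recombinant classes are P l and p L: 192 + 158 = 350.
Recombination frequency = 350/1321 = 0.2650 ≈ 26.5%, i.e. 26.5 map units.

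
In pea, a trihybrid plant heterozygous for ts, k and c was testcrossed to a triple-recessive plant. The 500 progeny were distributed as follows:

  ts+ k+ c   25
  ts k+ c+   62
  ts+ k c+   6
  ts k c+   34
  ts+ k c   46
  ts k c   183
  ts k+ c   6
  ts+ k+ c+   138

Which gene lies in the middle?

The two most frequent reciprocal classes, ts k c and ts+ k+ c+, are the parental types, so the F1 was ts k c / ts+ k+ c+.
The two rarest classes, ts k+ c and ts+ k c+, are the double crossovers. Comparing them with the parentals, only the k allele has switched, so k is the middle locus and the order is ts – k – c.

k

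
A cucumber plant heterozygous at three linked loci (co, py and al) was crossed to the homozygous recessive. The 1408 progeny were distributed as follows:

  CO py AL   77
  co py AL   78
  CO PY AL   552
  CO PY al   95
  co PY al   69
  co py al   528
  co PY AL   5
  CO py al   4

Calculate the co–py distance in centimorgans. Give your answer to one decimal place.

The two most frequent reciprocal classes, CO PY AL and co py al, are the parental types, so the F1 was CO PY AL / co py al.
The two rarest classes, co PY AL and CO py al, are the double crossovers. Comparing them with the parentals, only the co allele has switched, so co is the middle locus and the order is al – co – py.
Crossovers in the co–py interval produce the single-crossover classes CO py AL and co PY al (77 + 69 = 146) plus the double crossovers (9).
RF(co–py) = (146 + 9) / 1408 = 155/1408 = 0.1101 → 11.0 centimorgans.

11.0 centimorgans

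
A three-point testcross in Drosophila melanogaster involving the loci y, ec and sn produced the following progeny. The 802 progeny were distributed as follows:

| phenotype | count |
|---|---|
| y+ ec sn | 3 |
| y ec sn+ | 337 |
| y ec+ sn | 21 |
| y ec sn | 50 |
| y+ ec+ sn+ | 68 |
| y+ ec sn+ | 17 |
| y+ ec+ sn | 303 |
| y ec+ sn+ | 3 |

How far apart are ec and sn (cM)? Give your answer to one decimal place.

15.5 cM

The two most frequent reciprocal classes, y+ ec+ sn and y ec sn+, are the parental types, so the F1 was y+ ec+ sn / y ec sn+.
The two rarest classes, y+ ec sn and y ec+ sn+, are the double crossovers. Comparing them with the parentals, only the ec allele has switched, so ec is the middle locus and the order is y – ec – sn.
Crossovers in the ec–sn interval produce the single-crossover classes y+ ec+ sn+ and y ec sn (68 + 50 = 118) plus the double crossovers (6).
RF(ec–sn) = (118 + 6) / 802 = 124/802 = 0.1546 → 15.5 cM.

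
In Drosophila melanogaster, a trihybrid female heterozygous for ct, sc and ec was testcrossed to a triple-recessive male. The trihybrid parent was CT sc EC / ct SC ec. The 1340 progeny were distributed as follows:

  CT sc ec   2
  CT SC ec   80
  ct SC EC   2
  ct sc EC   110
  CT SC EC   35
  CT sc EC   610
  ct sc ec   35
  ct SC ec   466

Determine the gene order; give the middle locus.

The two rarest classes, CT sc ec and ct SC EC, are the double crossovers. Comparing them with the parentals, only the ec allele has switched, so ec is the middle locus and the order is ct – ec – sc.

ec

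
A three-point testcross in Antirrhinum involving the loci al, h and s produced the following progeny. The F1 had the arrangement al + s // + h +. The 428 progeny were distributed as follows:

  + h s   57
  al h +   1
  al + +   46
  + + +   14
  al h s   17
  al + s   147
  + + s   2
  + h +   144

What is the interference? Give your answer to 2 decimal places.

0.64

The two rarest classes, + + s and al h +, are the double crossovers. Comparing them with the parentals, only the al allele has switched, so al is the middle locus and the order is s – al – h.
s–al: (103 + 3)/428 = 0.2477; al–h: (31 + 3)/428 = 0.0794.
Expected DCO frequency = 0.2477 × 0.0794 ≈ 0.01967; observed = 3/428 ≈ 0.00701.
Coefficient of coincidence = 0.00701/0.01967 ≈ 0.36; interference = 1 − 0.36 = 0.64.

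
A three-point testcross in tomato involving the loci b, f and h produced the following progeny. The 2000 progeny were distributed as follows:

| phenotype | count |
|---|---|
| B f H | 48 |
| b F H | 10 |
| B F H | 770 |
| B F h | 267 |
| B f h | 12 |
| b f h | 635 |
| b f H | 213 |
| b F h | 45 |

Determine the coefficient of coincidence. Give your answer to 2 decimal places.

0.76

The two most frequent reciprocal classes, b f h and B F H, are the parental types, so the F1 was b f h / B F H.
The two rarest classes, B f h and b F H, are the double crossovers. Comparing them with the parentals, only the b allele has switched, so b is the middle locus and the order is h – b – f.
h–b: (480 + 22)/2000 = 0.2510; b–f: (93 + 22)/2000 = 0.0575.
Expected DCO frequency = 0.2510 × 0.0575 ≈ 0.01443; observed = 22/2000 ≈ 0.01100.
Coefficient of coincidence = 0.01100/0.01443 ≈ 0.76.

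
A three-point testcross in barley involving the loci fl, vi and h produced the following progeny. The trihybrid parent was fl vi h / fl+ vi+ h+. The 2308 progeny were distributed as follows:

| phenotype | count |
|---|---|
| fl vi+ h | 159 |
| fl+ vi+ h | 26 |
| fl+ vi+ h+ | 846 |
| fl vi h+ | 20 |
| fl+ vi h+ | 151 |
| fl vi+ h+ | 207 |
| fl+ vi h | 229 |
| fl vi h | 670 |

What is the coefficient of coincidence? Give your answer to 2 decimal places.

0.62

The two rarest classes, fl vi h+ and fl+ vi+ h, are the double crossovers. Comparing them with the parentals, only the h allele has switched, so h is the middle locus and the order is vi – h – fl.
vi–h: (310 + 46)/2308 = 0.1542; h–fl: (436 + 46)/2308 = 0.2088.
Expected DCO frequency = 0.1542 × 0.2088 ≈ 0.03220; observed = 46/2308 ≈ 0.01993.
Coefficient of coincidence = 0.01993/0.03220 ≈ 0.62.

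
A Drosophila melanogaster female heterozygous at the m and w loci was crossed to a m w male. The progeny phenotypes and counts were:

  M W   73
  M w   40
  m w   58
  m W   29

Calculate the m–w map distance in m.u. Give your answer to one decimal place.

The two most frequent classes, M W (73) and m w (58), are the parental types, so the F1 was M W / m w.
The recombinant classes are M w and m W: 40 + 29 = 69.
Recombination frequency = 69/200 = 0.3450 ≈ 34.5%, i.e. 34.5 m.u.

34.5 m.u.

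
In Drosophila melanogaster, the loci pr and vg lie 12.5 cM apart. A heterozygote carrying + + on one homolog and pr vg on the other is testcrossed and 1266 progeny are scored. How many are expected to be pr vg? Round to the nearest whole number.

554

A map distance of 12.5 cM corresponds to a recombination frequency of 0.125.
The F1 is + + / pr vg, so pr vg is a parental gamete class with expected frequency (1 − r)/2 = 0.875/2 = 0.4375.
Expected number = 0.4375 × 1266 = 553.88 ≈ 554.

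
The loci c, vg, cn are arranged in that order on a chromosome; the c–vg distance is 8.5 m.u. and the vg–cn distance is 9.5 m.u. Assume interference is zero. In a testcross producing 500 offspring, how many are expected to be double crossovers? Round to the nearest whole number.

Map distances give recombination frequencies of 0.085 and 0.095 for the two intervals.
With no interference, expected double-crossover frequency = 0.085 × 0.095 = 0.00808.
Expected number = 0.00808 × 500 = 4.04 ≈ 4.

4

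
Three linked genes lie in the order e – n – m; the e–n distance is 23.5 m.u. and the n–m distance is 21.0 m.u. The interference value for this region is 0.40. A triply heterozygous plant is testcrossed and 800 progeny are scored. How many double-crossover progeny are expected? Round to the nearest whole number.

24

Map distances give recombination frequencies of 0.235 and 0.210 for the two intervals.
With interference 0.40 (so coincidence = 0.60), expected double-crossover frequency = 0.235 × 0.210 × 0.60 = 0.02961.
Expected number = 0.02961 × 800 = 23.69 ≈ 24.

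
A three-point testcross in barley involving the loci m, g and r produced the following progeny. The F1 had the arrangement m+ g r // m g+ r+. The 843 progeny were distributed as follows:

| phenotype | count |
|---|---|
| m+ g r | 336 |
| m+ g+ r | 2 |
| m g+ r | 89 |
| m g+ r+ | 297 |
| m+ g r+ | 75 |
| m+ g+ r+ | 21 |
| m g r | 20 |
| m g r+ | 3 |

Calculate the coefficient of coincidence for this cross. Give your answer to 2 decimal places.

The two rarest classes, m+ g+ r and m g r+, are the double crossovers. Comparing them with the parentals, only the g allele has switched, so g is the middle locus and the order is m – g – r.
m–g: (41 + 5)/843 = 0.0546; g–r: (164 + 5)/843 = 0.2005.
Expected DCO frequency = 0.0546 × 0.2005 ≈ 0.01095; observed = 5/843 ≈ 0.00593.
Coefficient of coincidence = 0.00593/0.01095 ≈ 0.54.

0.54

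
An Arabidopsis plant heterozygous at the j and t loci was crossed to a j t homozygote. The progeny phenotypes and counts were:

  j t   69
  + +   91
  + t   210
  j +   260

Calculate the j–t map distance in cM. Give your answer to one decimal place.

The two most frequent classes, + t (210) and j + (260), are the parental types, so the F1 was + t / j +.
The recombinant classes are + + and j t: 91 + 69 = 160.
Recombination frequency = 160/630 = 0.2540 ≈ 25.4%, i.e. 25.4 cM.

25.4 cM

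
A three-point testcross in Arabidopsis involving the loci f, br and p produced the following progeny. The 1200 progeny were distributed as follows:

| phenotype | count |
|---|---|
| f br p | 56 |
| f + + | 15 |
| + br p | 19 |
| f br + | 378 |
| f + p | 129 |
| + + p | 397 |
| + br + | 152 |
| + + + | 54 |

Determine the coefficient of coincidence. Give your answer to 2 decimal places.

The two most frequent reciprocal classes, + + p and f br +, are the parental types, so the F1 was + + p / f br +.
The two rarest classes, + br p and f + +, are the double crossovers. Comparing them with the parentals, only the br allele has switched, so br is the middle locus and the order is f – br – p.
f–br: (281 + 34)/1200 = 0.2625; br–p: (110 + 34)/1200 = 0.1200.
Expected DCO frequency = 0.2625 × 0.1200 ≈ 0.03150; observed = 34/1200 ≈ 0.02833.
Coefficient of coincidence = 0.02833/0.03150 ≈ 0.90.

0.90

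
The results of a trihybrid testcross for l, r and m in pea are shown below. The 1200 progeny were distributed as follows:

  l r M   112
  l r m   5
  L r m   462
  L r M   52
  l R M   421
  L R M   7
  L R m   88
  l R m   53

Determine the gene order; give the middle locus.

The two most frequent reciprocal classes, L r m and l R M, are the parental types, so the F1 was L r m / l R M.
The two rarest classes, l r m and L R M, are the double crossovers. Comparing them with the parentals, only the l allele has switched, so l is the middle locus and the order is r – l – m.

l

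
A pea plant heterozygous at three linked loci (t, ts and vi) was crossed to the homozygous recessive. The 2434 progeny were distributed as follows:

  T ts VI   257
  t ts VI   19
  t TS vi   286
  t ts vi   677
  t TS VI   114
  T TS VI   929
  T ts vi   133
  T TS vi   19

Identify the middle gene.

vi

The two most frequent reciprocal classes, T TS VI and t ts vi, are the parental types, so the F1 was T TS VI / t ts vi.
The two rarest classes, T TS vi and t ts VI, are the double crossovers. Comparing them with the parentals, only the vi allele has switched, so vi is the middle locus and the order is ts – vi – t.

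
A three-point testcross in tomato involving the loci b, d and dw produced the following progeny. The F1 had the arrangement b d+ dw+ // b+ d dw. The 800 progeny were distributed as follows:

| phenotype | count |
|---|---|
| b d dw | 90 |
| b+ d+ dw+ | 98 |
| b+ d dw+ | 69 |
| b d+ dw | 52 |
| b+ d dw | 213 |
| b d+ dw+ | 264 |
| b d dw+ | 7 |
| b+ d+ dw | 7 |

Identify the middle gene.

d

The two rarest classes, b d dw+ and b+ d+ dw, are the double crossovers. Comparing them with the parentals, only the d allele has switched, so d is the middle locus and the order is b – d – dw.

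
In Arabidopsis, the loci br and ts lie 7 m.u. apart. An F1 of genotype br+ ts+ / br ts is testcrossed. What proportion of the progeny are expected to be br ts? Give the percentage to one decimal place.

A map distance of 7 m.u. corresponds to a recombination frequency of 0.070.
The F1 is br+ ts+ / br ts, so br ts is a parental gamete class with expected frequency (1 − r)/2 = 0.930/2 = 0.4650.
That is 0.4650 = 46.5% of the progeny.

46.5%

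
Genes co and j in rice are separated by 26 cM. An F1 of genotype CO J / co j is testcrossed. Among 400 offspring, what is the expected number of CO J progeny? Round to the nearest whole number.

A map distance of 26 cM corresponds to a recombination frequency of 0.260.
The F1 is CO J / co j, so CO J is a parental gamete class with expected frequency (1 − r)/2 = 0.740/2 = 0.3700.
Expected number = 0.3700 × 400 = 148.00 ≈ 148.

148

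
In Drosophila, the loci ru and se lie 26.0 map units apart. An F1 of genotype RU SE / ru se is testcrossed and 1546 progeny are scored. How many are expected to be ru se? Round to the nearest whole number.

A map distance of 26.0 map units corresponds to a recombination frequency of 0.260.
The F1 is RU SE / ru se, so ru se is a parental gamete class with expected frequency (1 − r)/2 = 0.740/2 = 0.3700.
Expected number = 0.3700 × 1546 = 572.02 ≈ 572.

572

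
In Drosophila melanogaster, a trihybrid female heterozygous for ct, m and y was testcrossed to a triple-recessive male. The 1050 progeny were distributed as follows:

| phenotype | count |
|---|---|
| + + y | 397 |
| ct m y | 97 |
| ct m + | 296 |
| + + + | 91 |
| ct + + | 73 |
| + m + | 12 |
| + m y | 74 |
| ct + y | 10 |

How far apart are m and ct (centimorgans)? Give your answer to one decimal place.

The two most frequent reciprocal classes, + + y and ct m +, are the parental types, so the F1 was + + y / ct m +.
The two rarest classes, ct + y and + m +, are the double crossovers. Comparing them with the parentals, only the ct allele has switched, so ct is the middle locus and the order is y – ct – m.
Crossovers in the ct–m interval produce the single-crossover classes + m y and ct + + (74 + 73 = 147) plus the double crossovers (22).
RF(ct–m) = (147 + 22) / 1050 = 169/1050 = 0.1610 → 16.1 centimorgans.

16.1 centimorgans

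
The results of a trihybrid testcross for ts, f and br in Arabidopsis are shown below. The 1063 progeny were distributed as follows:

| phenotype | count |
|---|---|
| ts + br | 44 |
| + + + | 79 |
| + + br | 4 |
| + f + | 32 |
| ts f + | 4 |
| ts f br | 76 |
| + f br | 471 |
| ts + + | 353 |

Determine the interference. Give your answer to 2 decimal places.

0.38

The two most frequent reciprocal classes, + f br and ts + +, are the parental types, so the F1 was + f br / ts + +.
The two rarest classes, + + br and ts f +, are the double crossovers. Comparing them with the parentals, only the f allele has switched, so f is the middle locus and the order is br – f – ts.
br–f: (76 + 8)/1063 = 0.0790; f–ts: (155 + 8)/1063 = 0.1533.
Expected DCO frequency = 0.0790 × 0.1533 ≈ 0.01211; observed = 8/1063 ≈ 0.00753.
Coefficient of coincidence = 0.00753/0.01211 ≈ 0.62; interference = 1 − 0.62 = 0.38.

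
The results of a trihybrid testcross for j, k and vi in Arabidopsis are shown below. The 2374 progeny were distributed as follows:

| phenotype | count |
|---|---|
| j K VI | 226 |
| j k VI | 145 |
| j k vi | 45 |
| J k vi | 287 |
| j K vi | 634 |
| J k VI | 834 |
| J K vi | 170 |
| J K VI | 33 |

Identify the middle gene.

The two most frequent reciprocal classes, J k VI and j K vi, are the parental types, so the F1 was J k VI / j K vi.
The two rarest classes, J K VI and j k vi, are the double crossovers. Comparing them with the parentals, only the k allele has switched, so k is the middle locus and the order is vi – k – j.

k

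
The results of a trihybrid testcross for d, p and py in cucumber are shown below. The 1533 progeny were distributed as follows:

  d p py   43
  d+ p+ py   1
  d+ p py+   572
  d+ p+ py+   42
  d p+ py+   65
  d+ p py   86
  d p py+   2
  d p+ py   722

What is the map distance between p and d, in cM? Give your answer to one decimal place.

5.7 cM

The two most frequent reciprocal classes, d p+ py and d+ p py+, are the parental types, so the F1 was d p+ py / d+ p py+.
The two rarest classes, d+ p+ py and d p py+, are the double crossovers. Comparing them with the parentals, only the d allele has switched, so d is the middle locus and the order is py – d – p.
Crossovers in the d–p interval produce the single-crossover classes d p py and d+ p+ py+ (43 + 42 = 85) plus the double crossovers (3).
RF(d–p) = (85 + 3) / 1533 = 88/1533 = 0.0574 → 5.7 cM.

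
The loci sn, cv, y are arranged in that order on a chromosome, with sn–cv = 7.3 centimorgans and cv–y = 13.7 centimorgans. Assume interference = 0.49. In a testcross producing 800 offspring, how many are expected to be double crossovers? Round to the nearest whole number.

4

Map distances give recombination frequencies of 0.073 and 0.137 for the two intervals.
With interference 0.49 (so coincidence = 0.51), expected double-crossover frequency = 0.073 × 0.137 × 0.51 = 0.00510.
Expected number = 0.00510 × 800 = 4.08 ≈ 4.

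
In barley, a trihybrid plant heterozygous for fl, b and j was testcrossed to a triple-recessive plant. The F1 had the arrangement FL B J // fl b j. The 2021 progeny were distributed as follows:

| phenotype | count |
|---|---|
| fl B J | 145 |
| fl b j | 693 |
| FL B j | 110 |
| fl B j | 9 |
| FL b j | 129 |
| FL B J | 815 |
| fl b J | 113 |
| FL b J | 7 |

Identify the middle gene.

b

The two rarest classes, FL b J and fl B j, are the double crossovers. Comparing them with the parentals, only the b allele has switched, so b is the middle locus and the order is j – b – fl.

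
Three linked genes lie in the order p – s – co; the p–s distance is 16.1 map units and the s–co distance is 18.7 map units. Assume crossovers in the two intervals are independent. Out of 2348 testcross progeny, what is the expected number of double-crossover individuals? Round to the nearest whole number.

71

Map distances give recombination frequencies of 0.161 and 0.187 for the two intervals.
With no interference, expected double-crossover frequency = 0.161 × 0.187 = 0.03011.
Expected number = 0.03011 × 2348 = 70.69 ≈ 71.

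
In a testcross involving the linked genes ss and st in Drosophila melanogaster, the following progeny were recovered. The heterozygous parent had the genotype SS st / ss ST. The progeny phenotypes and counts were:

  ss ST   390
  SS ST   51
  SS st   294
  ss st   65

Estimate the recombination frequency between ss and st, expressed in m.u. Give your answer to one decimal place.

14.5 m.u.

The recombinant classes are SS ST and ss st: 51 + 65 = 116.
Recombination frequency = 116/800 = 0.1450 ≈ 14.5%, i.e. 14.5 m.u.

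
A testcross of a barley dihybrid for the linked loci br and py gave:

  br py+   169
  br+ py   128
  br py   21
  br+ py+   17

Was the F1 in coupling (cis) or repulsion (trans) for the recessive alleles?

The two most frequent classes are br+ py (128) and br py+ (169); these are the parental (non-recombinant) types.
So the F1 carried br+ py on one chromosome and br py+ on the other — the recessive alleles are on opposite chromosomes (trans / repulsion).

trans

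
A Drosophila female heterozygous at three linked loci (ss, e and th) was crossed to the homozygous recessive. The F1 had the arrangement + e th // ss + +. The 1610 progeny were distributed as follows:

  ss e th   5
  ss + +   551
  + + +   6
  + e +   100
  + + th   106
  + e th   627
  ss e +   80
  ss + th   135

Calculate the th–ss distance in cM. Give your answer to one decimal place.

15.3 cM

The two rarest classes, ss e th and + + +, are the double crossovers. Comparing them with the parentals, only the ss allele has switched, so ss is the middle locus and the order is e – ss – th.
Crossovers in the ss–th interval produce the single-crossover classes + e + and ss + th (100 + 135 = 235) plus the double crossovers (11).
RF(ss–th) = (235 + 11) / 1610 = 246/1610 = 0.1528 → 15.3 cM.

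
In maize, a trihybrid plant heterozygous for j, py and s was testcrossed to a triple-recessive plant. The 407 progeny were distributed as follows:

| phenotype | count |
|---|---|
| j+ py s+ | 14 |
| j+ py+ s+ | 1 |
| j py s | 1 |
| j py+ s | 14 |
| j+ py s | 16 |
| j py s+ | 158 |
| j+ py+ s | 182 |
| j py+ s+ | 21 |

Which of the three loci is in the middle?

The two most frequent reciprocal classes, j+ py+ s and j py s+, are the parental types, so the F1 was j+ py+ s / j py s+.
The two rarest classes, j+ py+ s+ and j py s, are the double crossovers. Comparing them with the parentals, only the s allele has switched, so s is the middle locus and the order is py – s – j.

s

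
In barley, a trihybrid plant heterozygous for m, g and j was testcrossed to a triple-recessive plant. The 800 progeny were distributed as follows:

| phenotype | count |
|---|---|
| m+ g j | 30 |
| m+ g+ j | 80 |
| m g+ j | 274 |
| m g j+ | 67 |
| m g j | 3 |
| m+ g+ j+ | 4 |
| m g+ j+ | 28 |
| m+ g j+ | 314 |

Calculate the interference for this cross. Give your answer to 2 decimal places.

The two most frequent reciprocal classes, m+ g j+ and m g+ j, are the parental types, so the F1 was m+ g j+ / m g+ j.
The two rarest classes, m+ g+ j+ and m g j, are the double crossovers. Comparing them with the parentals, only the g allele has switched, so g is the middle locus and the order is m – g – j.
m–g: (147 + 7)/800 = 0.1925; g–j: (58 + 7)/800 = 0.0813.
Expected DCO frequency = 0.1925 × 0.0813 ≈ 0.01565; observed = 7/800 ≈ 0.00875.
Coefficient of coincidence = 0.00875/0.01565 ≈ 0.56; interference = 1 − 0.56 = 0.44.

0.44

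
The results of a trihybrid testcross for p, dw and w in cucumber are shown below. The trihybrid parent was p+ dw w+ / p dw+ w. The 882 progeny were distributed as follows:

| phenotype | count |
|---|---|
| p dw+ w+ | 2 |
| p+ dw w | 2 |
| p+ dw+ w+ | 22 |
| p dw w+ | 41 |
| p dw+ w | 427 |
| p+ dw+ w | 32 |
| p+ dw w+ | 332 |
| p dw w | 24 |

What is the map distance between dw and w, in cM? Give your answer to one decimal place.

The two rarest classes, p+ dw w and p dw+ w+, are the double crossovers. Comparing them with the parentals, only the w allele has switched, so w is the middle locus and the order is p – w – dw.
Crossovers in the w–dw interval produce the single-crossover classes p+ dw+ w+ and p dw w (22 + 24 = 46) plus the double crossovers (4).
RF(w–dw) = (46 + 4) / 882 = 50/882 = 0.0567 → 5.7 cM.

5.7 cM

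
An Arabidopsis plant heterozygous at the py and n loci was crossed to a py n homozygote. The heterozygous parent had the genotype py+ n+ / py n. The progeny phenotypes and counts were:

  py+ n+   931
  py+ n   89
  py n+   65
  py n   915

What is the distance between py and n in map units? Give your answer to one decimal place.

7.7 map units

The recombinant classes are py+ n and py n+: 89 + 65 = 154.
Recombination frequency = 154/2000 = 0.0770 ≈ 7.7%, i.e. 7.7 map units.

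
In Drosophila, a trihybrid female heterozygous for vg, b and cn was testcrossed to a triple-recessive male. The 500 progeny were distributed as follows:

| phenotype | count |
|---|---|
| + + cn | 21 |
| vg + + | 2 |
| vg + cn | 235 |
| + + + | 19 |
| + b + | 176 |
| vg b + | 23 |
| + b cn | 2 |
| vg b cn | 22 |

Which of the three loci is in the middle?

cn

The two most frequent reciprocal classes, + b + and vg + cn, are the parental types, so the F1 was + b + / vg + cn.
The two rarest classes, + b cn and vg + +, are the double crossovers. Comparing them with the parentals, only the cn allele has switched, so cn is the middle locus and the order is vg – cn – b.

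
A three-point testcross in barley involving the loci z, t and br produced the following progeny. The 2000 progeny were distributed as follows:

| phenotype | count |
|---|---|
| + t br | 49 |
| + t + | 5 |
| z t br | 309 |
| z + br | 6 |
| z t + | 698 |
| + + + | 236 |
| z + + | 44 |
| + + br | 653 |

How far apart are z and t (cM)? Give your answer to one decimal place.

5.2 cM

The two most frequent reciprocal classes, z t + and + + br, are the parental types, so the F1 was z t + / + + br.
The two rarest classes, + t + and z + br, are the double crossovers. Comparing them with the parentals, only the z allele has switched, so z is the middle locus and the order is t – z – br.
Crossovers in the t–z interval produce the single-crossover classes z + + and + t br (44 + 49 = 93) plus the double crossovers (11).
RF(t–z) = (93 + 11) / 2000 = 104/2000 = 0.0520 → 5.2 cM.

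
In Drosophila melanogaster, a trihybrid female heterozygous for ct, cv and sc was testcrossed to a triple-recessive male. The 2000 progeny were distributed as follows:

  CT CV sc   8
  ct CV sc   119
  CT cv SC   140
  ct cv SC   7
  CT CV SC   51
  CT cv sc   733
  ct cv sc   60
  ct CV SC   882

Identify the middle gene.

cv

The two most frequent reciprocal classes, CT cv sc and ct CV SC, are the parental types, so the F1 was CT cv sc / ct CV SC.
The two rarest classes, CT CV sc and ct cv SC, are the double crossovers. Comparing them with the parentals, only the cv allele has switched, so cv is the middle locus and the order is ct – cv – sc.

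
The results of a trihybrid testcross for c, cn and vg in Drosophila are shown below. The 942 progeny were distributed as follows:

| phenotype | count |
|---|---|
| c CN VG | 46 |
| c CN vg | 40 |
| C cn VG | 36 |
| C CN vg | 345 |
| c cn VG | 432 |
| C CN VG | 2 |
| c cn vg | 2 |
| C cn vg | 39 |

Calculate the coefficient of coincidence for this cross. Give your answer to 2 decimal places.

0.53

The two most frequent reciprocal classes, C CN vg and c cn VG, are the parental types, so the F1 was C CN vg / c cn VG.
The two rarest classes, C CN VG and c cn vg, are the double crossovers. Comparing them with the parentals, only the vg allele has switched, so vg is the middle locus and the order is c – vg – cn.
c–vg: (76 + 4)/942 = 0.0849; vg–cn: (85 + 4)/942 = 0.0945.
Expected DCO frequency = 0.0849 × 0.0945 ≈ 0.00802; observed = 4/942 ≈ 0.00425.
Coefficient of coincidence = 0.00425/0.00802 ≈ 0.53.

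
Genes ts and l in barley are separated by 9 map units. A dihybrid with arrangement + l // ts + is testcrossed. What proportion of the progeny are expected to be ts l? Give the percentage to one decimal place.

A map distance of 9 map units corresponds to a recombination frequency of 0.090.
The F1 is + l / ts +, so ts l is a recombinant gamete class with expected frequency r/2 = 0.090/2 = 0.0450.
That is 0.0450 = 4.5% of the progeny.

4.5%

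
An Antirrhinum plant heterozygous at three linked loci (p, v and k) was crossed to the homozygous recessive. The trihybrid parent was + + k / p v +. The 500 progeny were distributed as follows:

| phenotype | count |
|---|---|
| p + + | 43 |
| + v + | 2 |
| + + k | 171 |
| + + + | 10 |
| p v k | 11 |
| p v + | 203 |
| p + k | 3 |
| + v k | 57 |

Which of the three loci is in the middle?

p

The two rarest classes, p + k and + v +, are the double crossovers. Comparing them with the parentals, only the p allele has switched, so p is the middle locus and the order is v – p – k.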